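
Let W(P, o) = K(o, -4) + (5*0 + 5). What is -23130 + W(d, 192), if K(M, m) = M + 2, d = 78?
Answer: -22931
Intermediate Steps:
K(M, m) = 2 + M
W(P, o) = 7 + o (W(P, o) = (2 + o) + (5*0 + 5) = (2 + o) + (0 + 5) = (2 + o) + 5 = 7 + o)
-23130 + W(d, 192) = -23130 + (7 + 192) = -23130 + 199 = -22931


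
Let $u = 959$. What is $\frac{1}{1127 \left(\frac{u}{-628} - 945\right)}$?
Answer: $- \frac{628}{669910213} \approx -9.3744 \cdot 10^{-7}$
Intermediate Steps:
$\frac{1}{1127 \left(\frac{u}{-628} - 945\right)} = \frac{1}{1127 \left(\frac{959}{-628} - 945\right)} = \frac{1}{1127 \left(959 \left(- \frac{1}{628}\right) - 945\right)} = \frac{1}{1127 \left(- \frac{959}{628} - 945\right)} = \frac{1}{1127 \left(- \frac{594419}{628}\right)} = \frac{1}{- \frac{669910213}{628}} = - \frac{628}{669910213}$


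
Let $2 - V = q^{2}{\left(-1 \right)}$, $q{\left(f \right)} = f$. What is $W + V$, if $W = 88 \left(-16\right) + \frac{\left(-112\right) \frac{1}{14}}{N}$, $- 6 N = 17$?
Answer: $- \frac{23871}{17} \approx -1404.2$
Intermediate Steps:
$N = - \frac{17}{6}$ ($N = \left(- \frac{1}{6}\right) 17 = - \frac{17}{6} \approx -2.8333$)
$W = - \frac{23888}{17}$ ($W = 88 \left(-16\right) + \frac{\left(-112\right) \frac{1}{14}}{- \frac{17}{6}} = -1408 + \left(-112\right) \frac{1}{14} \left(- \frac{6}{17}\right) = -1408 - - \frac{48}{17} = -1408 + \frac{48}{17} = - \frac{23888}{17} \approx -1405.2$)
$V = 1$ ($V = 2 - \left(-1\right)^{2} = 2 - 1 = 1$)
$W + V = - \frac{23888}{17} + 1 = - \frac{23871}{17}$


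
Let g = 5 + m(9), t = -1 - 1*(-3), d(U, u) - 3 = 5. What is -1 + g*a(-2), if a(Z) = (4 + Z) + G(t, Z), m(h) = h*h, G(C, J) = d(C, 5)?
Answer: 859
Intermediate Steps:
d(U, u) = 8 (d(U, u) = 3 + 5 = 8)
t = 2 (t = -1 + 3 = 2)
G(C, J) = 8
m(h) = h²
g = 86 (g = 5 + 9² = 5 + 81 = 86)
a(Z) = 12 + Z (a(Z) = (4 + Z) + 8 = 12 + Z)
-1 + g*a(-2) = -1 + 86*(12 - 2) = -1 + 86*10 = -1 + 860 = 859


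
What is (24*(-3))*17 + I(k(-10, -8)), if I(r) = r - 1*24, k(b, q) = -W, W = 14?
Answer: -1262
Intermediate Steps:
k(b, q) = -14 (k(b, q) = -1*14 = -14)
I(r) = -24 + r (I(r) = r - 24 = -24 + r)
(24*(-3))*17 + I(k(-10, -8)) = (24*(-3))*17 + (-24 - 14) = -72*17 - 38 = -1224 - 38 = -1262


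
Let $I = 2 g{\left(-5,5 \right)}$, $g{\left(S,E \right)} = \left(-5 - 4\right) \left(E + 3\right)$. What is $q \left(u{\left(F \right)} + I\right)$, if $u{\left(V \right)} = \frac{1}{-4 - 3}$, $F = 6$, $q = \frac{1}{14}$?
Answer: $- \frac{1009}{98} \approx -10.296$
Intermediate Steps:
$q = \frac{1}{14} \approx 0.071429$
$g{\left(S,E \right)} = -27 - 9 E$ ($g{\left(S,E \right)} = - 9 \left(3 + E\right) = -27 - 9 E$)
$I = -144$ ($I = 2 \left(-27 - 45\right) = 2 \left(-72\right) = -144$)
$u{\left(V \right)} = - \frac{1}{7}$ ($u{\left(V \right)} = \frac{1}{-7} = - \frac{1}{7}$)
$q \left(u{\left(F \right)} + I\right) = \frac{- \frac{1}{7} - 144}{14} = \frac{1}{14} \left(- \frac{1009}{7}\right) = - \frac{1009}{98}$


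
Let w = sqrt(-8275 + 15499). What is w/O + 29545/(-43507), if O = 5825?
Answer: -29545/43507 + 2*sqrt(1806)/5825 ≈ -0.66449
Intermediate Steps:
w = 2*sqrt(1806) (w = sqrt(7224) = 2*sqrt(1806) ≈ 84.994)
w/O + 29545/(-43507) = (2*sqrt(1806))/5825 + 29545/(-43507) = (2*sqrt(1806))*(1/5825) + 29545*(-1/43507) = 2*sqrt(1806)/5825 - 29545/43507 = -29545/43507 + 2*sqrt(1806)/5825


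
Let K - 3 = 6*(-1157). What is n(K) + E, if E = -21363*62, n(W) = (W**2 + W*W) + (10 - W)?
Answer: 94981885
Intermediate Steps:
K = -6939 (K = 3 + 6*(-1157) = 3 - 6942 = -6939)
n(W) = 10 - W + 2*W**2 (n(W) = (W**2 + W**2) + (10 - W) = 2*W**2 + (10 - W) = 10 - W + 2*W**2)
E = -1324506
n(K) + E = (10 - 1*(-6939) + 2*(-6939)**2) - 1324506 = (10 + 6939 + 2*48149721) - 1324506 = (10 + 6939 + 96299442) - 1324506 = 96306391 - 1324506 = 94981885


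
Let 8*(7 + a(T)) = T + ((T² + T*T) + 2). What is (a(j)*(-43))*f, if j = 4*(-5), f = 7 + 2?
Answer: -140481/4 ≈ -35120.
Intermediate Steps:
f = 9
j = -20
a(T) = -27/4 + T²/4 + T/8 (a(T) = -7 + (T + ((T² + T*T) + 2))/8 = -7 + (T + ((T² + T²) + 2))/8 = -7 + (T + (2*T² + 2))/8 = -7 + (T + (2 + 2*T²))/8 = -7 + (2 + T + 2*T²)/8 = -7 + (¼ + T²/4 + T/8) = -27/4 + T²/4 + T/8)
(a(j)*(-43))*f = ((-27/4 + (¼)*(-20)² + (⅛)*(-20))*(-43))*9 = ((-27/4 + (¼)*400 - 5/2)*(-43))*9 = ((-27/4 + 100 - 5/2)*(-43))*9 = ((363/4)*(-43))*9 = -15609/4*9 = -140481/4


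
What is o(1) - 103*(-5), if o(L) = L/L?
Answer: 516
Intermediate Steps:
o(L) = 1
o(1) - 103*(-5) = 1 - 103*(-5) = 1 + 515 = 516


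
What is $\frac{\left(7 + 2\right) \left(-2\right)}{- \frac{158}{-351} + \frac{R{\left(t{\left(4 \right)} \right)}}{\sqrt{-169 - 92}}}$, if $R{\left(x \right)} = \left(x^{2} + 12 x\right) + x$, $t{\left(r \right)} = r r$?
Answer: $- \frac{249561}{25413025} - \frac{2956824 i \sqrt{29}}{25413025} \approx -0.0098202 - 0.62657 i$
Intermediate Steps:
$t{\left(r \right)} = r^{2}$
$R{\left(x \right)} = x^{2} + 13 x$
$\frac{\left(7 + 2\right) \left(-2\right)}{- \frac{158}{-351} + \frac{R{\left(t{\left(4 \right)} \right)}}{\sqrt{-169 - 92}}} = \frac{\left(7 + 2\right) \left(-2\right)}{- \frac{158}{-351} + \frac{4^{2} \left(13 + 4^{2}\right)}{\sqrt{-169 - 92}}} = \frac{9 \left(-2\right)}{\left(-158\right) \left(- \frac{1}{351}\right) + \frac{16 \left(13 + 16\right)}{\sqrt{-261}}} = - \frac{18}{\frac{158}{351} + \frac{16 \cdot 29}{3 i \sqrt{29}}} = - \frac{18}{\frac{158}{351} + 464 \left(- \frac{i \sqrt{29}}{87}\right)} = - \frac{18}{\frac{158}{351} - \frac{16 i \sqrt{29}}{3}}$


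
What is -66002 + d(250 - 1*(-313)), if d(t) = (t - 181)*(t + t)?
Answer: 364130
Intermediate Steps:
d(t) = 2*t*(-181 + t) (d(t) = (-181 + t)*(2*t) = 2*t*(-181 + t))
-66002 + d(250 - 1*(-313)) = -66002 + 2*(250 - 1*(-313))*(-181 + (250 - 1*(-313))) = -66002 + 2*(250 + 313)*(-181 + (250 + 313)) = -66002 + 2*563*(-181 + 563) = -66002 + 2*563*382 = -66002 + 430132 = 364130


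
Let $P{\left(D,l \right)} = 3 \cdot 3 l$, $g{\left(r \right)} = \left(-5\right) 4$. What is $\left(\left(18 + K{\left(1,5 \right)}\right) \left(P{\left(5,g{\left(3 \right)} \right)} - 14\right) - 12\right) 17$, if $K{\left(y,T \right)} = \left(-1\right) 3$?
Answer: $-49674$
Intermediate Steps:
$g{\left(r \right)} = -20$
$K{\left(y,T \right)} = -3$
$P{\left(D,l \right)} = 9 l$
$\left(\left(18 + K{\left(1,5 \right)}\right) \left(P{\left(5,g{\left(3 \right)} \right)} - 14\right) - 12\right) 17 = \left(\left(18 - 3\right) \left(9 \left(-20\right) - 14\right) - 12\right) 17 = \left(15 \left(-180 - 14\right) - 12\right) 17 = \left(15 \left(-194\right) - 12\right) 17 = \left(-2910 - 12\right) 17 = \left(-2922\right) 17 = -49674$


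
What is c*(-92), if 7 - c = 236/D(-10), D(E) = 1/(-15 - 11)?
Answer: -565156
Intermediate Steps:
D(E) = -1/26 (D(E) = 1/(-26) = -1/26)
c = 6143 (c = 7 - 236/(-1/26) = 7 - 236*(-26) = 7 - 1*(-6136) = 7 + 6136 = 6143)
c*(-92) = 6143*(-92) = -565156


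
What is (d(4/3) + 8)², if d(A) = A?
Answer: 784/9 ≈ 87.111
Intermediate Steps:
(d(4/3) + 8)² = (4/3 + 8)² = (28/3)² = 784/9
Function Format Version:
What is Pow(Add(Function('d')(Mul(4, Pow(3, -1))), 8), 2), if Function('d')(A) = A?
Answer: Rational(784, 9) ≈ 87.111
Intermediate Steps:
Pow(Add(Function('d')(Mul(4, Pow(3, -1))), 8), 2) = Pow(Add(Mul(4, Pow(3, -1)), 8), 2) = Pow(Add(Mul(4, Rational(1, 3)), 8), 2) = Pow(Add(Rational(4, 3), 8), 2) = Pow(Rational(28, 3), 2) = Rational(784, 9)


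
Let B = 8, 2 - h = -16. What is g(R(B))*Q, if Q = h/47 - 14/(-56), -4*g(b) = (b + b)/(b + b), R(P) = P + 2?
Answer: -119/752 ≈ -0.15824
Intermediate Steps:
h = 18 (h = 2 - 1*(-16) = 2 + 16 = 18)
R(P) = 2 + P
g(b) = -¼ (g(b) = -(b + b)/(4*(b + b)) = -2*b/(4*(2*b)) = -2*b*1/(2*b)/4 = -¼*1 = -¼)
Q = 119/188 (Q = 18/47 - 14/(-56) = 18*(1/47) - 14*(-1/56) = 18/47 + ¼ = 119/188 ≈ 0.63298)
g(R(B))*Q = -¼*119/188 = -119/752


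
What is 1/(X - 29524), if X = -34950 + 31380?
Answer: -1/33094 ≈ -3.0217e-5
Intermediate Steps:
X = -3570
1/(X - 29524) = 1/(-3570 - 29524) = 1/(-33094) = -1/33094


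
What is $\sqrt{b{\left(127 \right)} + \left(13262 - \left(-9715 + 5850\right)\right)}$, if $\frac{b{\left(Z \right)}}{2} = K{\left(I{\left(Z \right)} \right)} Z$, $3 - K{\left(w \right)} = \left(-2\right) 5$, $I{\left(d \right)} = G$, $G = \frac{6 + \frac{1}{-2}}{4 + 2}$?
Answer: $\sqrt{20429} \approx 142.93$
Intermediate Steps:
$G = \frac{11}{12}$ ($G = \frac{6 - \frac{1}{2}}{6} = \frac{11}{2} \cdot \frac{1}{6} = \frac{11}{12} \approx 0.91667$)
$I{\left(d \right)} = \frac{11}{12}$
$K{\left(w \right)} = 13$ ($K{\left(w \right)} = 3 - \left(-2\right) 5 = 3 - -10 = 3 + 10 = 13$)
$b{\left(Z \right)} = 26 Z$ ($b{\left(Z \right)} = 2 \cdot 13 Z = 26 Z$)
$\sqrt{b{\left(127 \right)} + \left(13262 - \left(-9715 + 5850\right)\right)} = \sqrt{26 \cdot 127 + \left(13262 - \left(-9715 + 5850\right)\right)} = \sqrt{3302 + \left(13262 - -3865\right)} = \sqrt{3302 + \left(13262 + 3865\right)} = \sqrt{3302 + 17127} = \sqrt{20429}$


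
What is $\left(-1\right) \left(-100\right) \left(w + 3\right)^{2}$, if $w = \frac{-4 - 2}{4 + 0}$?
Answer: $225$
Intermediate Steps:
$w = - \frac{3}{2}$ ($w = - \frac{6}{4} = \left(-6\right) \frac{1}{4} = - \frac{3}{2} \approx -1.5$)
$\left(-1\right) \left(-100\right) \left(w + 3\right)^{2} = \left(-1\right) \left(-100\right) \left(- \frac{3}{2} + 3\right)^{2} = 100 \left(\frac{3}{2}\right)^{2} = 100 \cdot \frac{9}{4} = 225$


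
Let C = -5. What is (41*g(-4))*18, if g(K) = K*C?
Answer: 14760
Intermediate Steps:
g(K) = -5*K (g(K) = K*(-5) = -5*K)
(41*g(-4))*18 = (41*(-5*(-4)))*18 = (41*20)*18 = 820*18 = 14760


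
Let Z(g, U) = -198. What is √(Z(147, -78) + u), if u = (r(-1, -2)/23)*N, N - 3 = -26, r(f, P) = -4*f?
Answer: I*√202 ≈ 14.213*I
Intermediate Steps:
N = -23 (N = 3 - 26 = -23)
u = -4 (u = ((-4*(-1))/23)*(-23) = ((1/23)*4)*(-23) = (4/23)*(-23) = -4)
√(Z(147, -78) + u) = √(-198 - 4) = √(-202) = I*√202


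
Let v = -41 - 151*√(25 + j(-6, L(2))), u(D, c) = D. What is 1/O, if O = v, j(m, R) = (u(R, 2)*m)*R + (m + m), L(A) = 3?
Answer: I/(-41*I + 151*√41) ≈ -4.3779e-5 + 0.0010324*I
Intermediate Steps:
j(m, R) = 2*m + m*R² (j(m, R) = (R*m)*R + (m + m) = m*R² + 2*m = 2*m + m*R²)
v = -41 - 151*I*√41 (v = -41 - 151*√(25 - 6*(2 + 3²)) = -41 - 151*√(25 - 6*(2 + 9)) = -41 - 151*√(25 - 6*11) = -41 - 151*√(25 - 66) = -41 - 151*I*√41 ≈ -41.0 - 966.87*I)
O = -41 - 151*I*√41 ≈ -41.0 - 966.87*I
1/O = 1/(-41 - 151*I*√41)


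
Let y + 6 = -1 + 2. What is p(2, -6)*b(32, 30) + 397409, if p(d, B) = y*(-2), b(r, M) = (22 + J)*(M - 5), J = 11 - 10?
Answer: 403159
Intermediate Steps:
y = -5 (y = -6 + (-1 + 2) = -6 + 1 = -5)
J = 1
b(r, M) = -115 + 23*M (b(r, M) = (22 + 1)*(M - 5) = 23*(-5 + M) = -115 + 23*M)
p(d, B) = 10 (p(d, B) = -5*(-2) = 10)
p(2, -6)*b(32, 30) + 397409 = 10*(-115 + 23*30) + 397409 = 10*(-115 + 690) + 397409 = 10*575 + 397409 = 5750 + 397409 = 403159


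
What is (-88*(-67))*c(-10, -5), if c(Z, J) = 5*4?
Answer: 117920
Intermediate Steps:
c(Z, J) = 20
(-88*(-67))*c(-10, -5) = -88*(-67)*20 = 5896*20 = 117920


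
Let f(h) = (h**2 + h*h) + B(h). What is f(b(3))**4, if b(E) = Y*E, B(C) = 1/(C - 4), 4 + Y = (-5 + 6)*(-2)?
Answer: 41292282185250625/234256 ≈ 1.7627e+11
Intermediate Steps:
Y = -6 (Y = -4 + (-5 + 6)*(-2) = -4 + 1*(-2) = -4 - 2 = -6)
B(C) = 1/(-4 + C)
b(E) = -6*E
f(h) = 1/(-4 + h) + 2*h**2 (f(h) = (h**2 + h*h) + 1/(-4 + h) = (h**2 + h**2) + 1/(-4 + h) = 2*h**2 + 1/(-4 + h) = 1/(-4 + h) + 2*h**2)
f(b(3))**4 = ((1 + 2*(-6*3)**2*(-4 - 6*3))/(-4 - 6*3))**4 = ((1 + 2*(-18)**2*(-4 - 18))/(-4 - 18))**4 = ((1 + 2*324*(-22))/(-22))**4 = (-(1 - 14256)/22)**4 = (-1/22*(-14255))**4 = (14255/22)**4 = 41292282185250625/234256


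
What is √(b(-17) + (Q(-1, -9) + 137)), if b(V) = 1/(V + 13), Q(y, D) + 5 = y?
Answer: √523/2 ≈ 11.435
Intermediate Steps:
Q(y, D) = -5 + y
b(V) = 1/(13 + V)
√(b(-17) + (Q(-1, -9) + 137)) = √(1/(13 - 17) + ((-5 - 1) + 137)) = √(1/(-4) + (-6 + 137)) = √(-¼ + 131) = √(523/4) = √523/2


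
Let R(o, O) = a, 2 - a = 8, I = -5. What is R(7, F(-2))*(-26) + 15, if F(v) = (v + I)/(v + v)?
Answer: 171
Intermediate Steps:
F(v) = (-5 + v)/(2*v) (F(v) = (v - 5)/(v + v) = (-5 + v)/((2*v)) = (-5 + v)*(1/(2*v)) = (-5 + v)/(2*v))
a = -6 (a = 2 - 1*8 = 2 - 8 = -6)
R(o, O) = -6
R(7, F(-2))*(-26) + 15 = -6*(-26) + 15 = 156 + 15 = 171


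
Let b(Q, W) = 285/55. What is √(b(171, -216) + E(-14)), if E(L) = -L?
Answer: √2321/11 ≈ 4.3797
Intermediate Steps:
b(Q, W) = 57/11 (b(Q, W) = 285*(1/55) = 57/11)
√(b(171, -216) + E(-14)) = √(57/11 - 1*(-14)) = √(57/11 + 14) = √(211/11) = √2321/11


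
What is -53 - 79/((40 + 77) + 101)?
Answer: -11633/218 ≈ -53.362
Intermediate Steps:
-53 - 79/((40 + 77) + 101) = -53 - 79/(117 + 101) = -53 - 79/218 = -11633/218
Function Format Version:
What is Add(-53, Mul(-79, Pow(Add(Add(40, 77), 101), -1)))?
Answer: Rational(-11633, 218) ≈ -53.362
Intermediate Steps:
Add(-53, Mul(-79, Pow(Add(Add(40, 77), 101), -1))) = Add(-53, Mul(-79, Pow(Add(117, 101), -1))) = Add(-53, Mul(-79, Pow(218, -1))) = Add(-53, Mul(-79, Rational(1, 218))) = Add(-53, Rational(-79, 218)) = Rational(-11633, 218)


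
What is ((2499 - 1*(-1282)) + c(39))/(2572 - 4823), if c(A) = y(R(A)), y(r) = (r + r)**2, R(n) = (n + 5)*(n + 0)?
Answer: -11782405/2251 ≈ -5234.3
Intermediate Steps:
R(n) = n*(5 + n) (R(n) = (5 + n)*n = n*(5 + n))
y(r) = 4*r**2 (y(r) = (2*r)**2 = 4*r**2)
c(A) = 4*A**2*(5 + A)**2 (c(A) = 4*(A*(5 + A))**2 = 4*(A**2*(5 + A)**2) = 4*A**2*(5 + A)**2)
((2499 - 1*(-1282)) + c(39))/(2572 - 4823) = ((2499 - 1*(-1282)) + 4*39**2*(5 + 39)**2)/(2572 - 4823) = ((2499 + 1282) + 4*1521*44**2)/(-2251) = (3781 + 4*1521*1936)*(-1/2251) = (3781 + 11778624)*(-1/2251) = 11782405*(-1/2251) = -11782405/2251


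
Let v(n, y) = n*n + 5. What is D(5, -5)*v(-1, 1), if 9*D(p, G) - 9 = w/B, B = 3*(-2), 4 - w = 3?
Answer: 53/9 ≈ 5.8889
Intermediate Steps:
w = 1 (w = 4 - 1*3 = 4 - 3 = 1)
B = -6
D(p, G) = 53/54 (D(p, G) = 1 + (1/(-6))/9 = 1 + (1*(-⅙))/9 = 1 + (⅑)*(-⅙) = 1 - 1/54 = 53/54)
v(n, y) = 5 + n² (v(n, y) = n² + 5 = 5 + n²)
D(5, -5)*v(-1, 1) = 53*(5 + (-1)²)/54 = 53*(5 + 1)/54 = (53/54)*6 = 53/9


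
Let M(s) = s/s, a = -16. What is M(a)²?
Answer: 1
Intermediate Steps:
M(s) = 1
M(a)² = 1² = 1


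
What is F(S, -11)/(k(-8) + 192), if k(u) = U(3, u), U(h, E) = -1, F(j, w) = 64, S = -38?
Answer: 64/191 ≈ 0.33508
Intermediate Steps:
k(u) = -1
F(S, -11)/(k(-8) + 192) = 64/(-1 + 192) = 64/191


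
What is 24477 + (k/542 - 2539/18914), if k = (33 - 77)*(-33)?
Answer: 125474655533/5125694 ≈ 24480.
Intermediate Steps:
k = 1452 (k = -44*(-33) = 1452)
24477 + (k/542 - 2539/18914) = 24477 + (1452/542 - 2539/18914) = 24477 + (1452*(1/542) - 2539*1/18914) = 24477 + (726/271 - 2539/18914) = 24477 + 13043495/5125694 = 125474655533/5125694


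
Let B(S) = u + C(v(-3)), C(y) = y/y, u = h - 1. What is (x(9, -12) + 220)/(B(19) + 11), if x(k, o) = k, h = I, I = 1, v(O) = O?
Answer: 229/12 ≈ 19.083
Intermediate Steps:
h = 1
u = 0 (u = 1 - 1 = 0)
C(y) = 1
B(S) = 1 (B(S) = 0 + 1 = 1)
(x(9, -12) + 220)/(B(19) + 11) = (9 + 220)/(1 + 11) = 229/12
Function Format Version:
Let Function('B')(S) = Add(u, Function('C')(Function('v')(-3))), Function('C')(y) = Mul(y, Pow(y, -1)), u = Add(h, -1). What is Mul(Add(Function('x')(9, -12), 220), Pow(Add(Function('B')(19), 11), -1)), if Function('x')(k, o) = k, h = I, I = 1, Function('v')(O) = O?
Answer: Rational(229, 12) ≈ 19.083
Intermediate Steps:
h = 1
u = 0 (u = Add(1, -1) = 0)
Function('C')(y) = 1
Function('B')(S) = 1 (Function('B')(S) = Add(0, 1) = 1)
Mul(Add(Function('x')(9, -12), 220), Pow(Add(Function('B')(19), 11), -1)) = Mul(Add(9, 220), Pow(Add(1, 11), -1)) = Mul(229, Pow(12, -1)) = Mul(229, Rational(1, 12)) = Rational(229, 12)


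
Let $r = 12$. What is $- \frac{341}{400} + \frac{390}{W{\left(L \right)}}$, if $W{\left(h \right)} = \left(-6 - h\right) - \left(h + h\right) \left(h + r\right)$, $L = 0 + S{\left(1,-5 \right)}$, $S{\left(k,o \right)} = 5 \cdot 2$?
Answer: $- \frac{12979}{7600} \approx -1.7078$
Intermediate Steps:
$S{\left(k,o \right)} = 10$
$L = 10$ ($L = 0 + 10 = 10$)
$W{\left(h \right)} = -6 - h - 2 h \left(12 + h\right)$ ($W{\left(h \right)} = \left(-6 - h\right) - \left(h + h\right) \left(h + 12\right) = \left(-6 - h\right) - 2 h \left(12 + h\right) = -6 - h - 2 h \left(12 + h\right)$)
$- \frac{341}{400} + \frac{390}{W{\left(L \right)}} = - \frac{341}{400} + \frac{390}{-6 - 250 - 2 \cdot 10^{2}} = \left(-341\right) \frac{1}{400} + \frac{390}{-6 - 250 - 200} = - \frac{341}{400} + \frac{390}{-6 - 250 - 200} = - \frac{341}{400} + \frac{390}{-456} = - \frac{341}{400} + 390 \left(- \frac{1}{456}\right) = - \frac{341}{400} - \frac{65}{76} = - \frac{12979}{7600}$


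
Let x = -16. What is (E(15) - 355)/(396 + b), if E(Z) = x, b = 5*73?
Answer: -371/761 ≈ -0.48752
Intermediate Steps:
b = 365
E(Z) = -16
(E(15) - 355)/(396 + b) = (-16 - 355)/(396 + 365) = -371/761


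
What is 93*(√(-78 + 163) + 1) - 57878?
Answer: -57785 + 93*√85 ≈ -56928.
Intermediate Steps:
93*(√(-78 + 163) + 1) - 57878 = 93*(√85 + 1) - 57878 = 93*(1 + √85) - 57878 = (93 + 93*√85) - 57878 = -57785 + 93*√85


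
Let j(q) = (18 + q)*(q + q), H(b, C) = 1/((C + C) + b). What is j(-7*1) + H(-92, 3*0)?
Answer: -14169/92 ≈ -154.01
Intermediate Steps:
H(b, C) = 1/(b + 2*C) (H(b, C) = 1/(2*C + b) = 1/(b + 2*C))
j(q) = 2*q*(18 + q) (j(q) = (18 + q)*(2*q) = 2*q*(18 + q))
j(-7*1) + H(-92, 3*0) = 2*(-7*1)*(18 - 7*1) + 1/(-92 + 2*(3*0)) = 2*(-7)*(18 - 7) + 1/(-92 + 2*0) = 2*(-7)*11 + 1/(-92 + 0) = -154 + 1/(-92) = -154 - 1/92 = -14169/92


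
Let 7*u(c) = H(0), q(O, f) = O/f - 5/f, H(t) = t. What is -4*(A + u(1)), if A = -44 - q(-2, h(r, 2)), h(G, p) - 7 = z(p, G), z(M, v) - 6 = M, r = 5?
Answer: 2612/15 ≈ 174.13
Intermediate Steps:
z(M, v) = 6 + M
h(G, p) = 13 + p (h(G, p) = 7 + (6 + p) = 13 + p)
q(O, f) = -5/f + O/f
u(c) = 0 (u(c) = (⅐)*0 = 0)
A = -653/15 (A = -44 - (-5 - 2)/(13 + 2) = -44 - (-7)/15 = -44 - 1*(-7/15) = -44 + 7/15 = -653/15 ≈ -43.533)
-4*(A + u(1)) = -4*(-653/15 + 0) = -4*(-653/15) = 2612/15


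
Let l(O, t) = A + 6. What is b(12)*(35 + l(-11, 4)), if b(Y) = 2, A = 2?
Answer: 86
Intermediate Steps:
l(O, t) = 8 (l(O, t) = 2 + 6 = 8)
b(12)*(35 + l(-11, 4)) = 2*(35 + 8) = 2*43 = 86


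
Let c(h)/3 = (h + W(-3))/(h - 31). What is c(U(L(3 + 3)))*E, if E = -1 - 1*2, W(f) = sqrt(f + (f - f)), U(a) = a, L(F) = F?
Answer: 54/25 + 9*I*sqrt(3)/25 ≈ 2.16 + 0.62354*I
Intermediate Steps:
W(f) = sqrt(f) (W(f) = sqrt(f + 0) = sqrt(f))
c(h) = 3*(h + I*sqrt(3))/(-31 + h) (c(h) = 3*((h + sqrt(-3))/(h - 31)) = 3*((h + I*sqrt(3))/(-31 + h)) = 3*(h + I*sqrt(3))/(-31 + h))
E = -3 (E = -1 - 2 = -3)
c(U(L(3 + 3)))*E = (3*((3 + 3) + I*sqrt(3))/(-31 + (3 + 3)))*(-3) = (3*(6 + I*sqrt(3))/(-31 + 6))*(-3) = (3*(6 + I*sqrt(3))/(-25))*(-3) = (3*(-1/25)*(6 + I*sqrt(3)))*(-3) = (-18/25 - 3*I*sqrt(3)/25)*(-3) = 54/25 + 9*I*sqrt(3)/25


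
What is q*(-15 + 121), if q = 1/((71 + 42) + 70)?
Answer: 106/183 ≈ 0.57924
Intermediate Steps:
q = 1/183 (q = 1/(113 + 70) = 1/183 ≈ 0.0054645)
q*(-15 + 121) = (-15 + 121)/183 = (1/183)*106 = 106/183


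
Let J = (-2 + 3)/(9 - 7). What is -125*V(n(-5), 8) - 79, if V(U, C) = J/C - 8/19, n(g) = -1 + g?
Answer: -10391/304 ≈ -34.181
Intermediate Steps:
J = ½ (J = 1/2 = 1*(½) = ½ ≈ 0.50000)
V(U, C) = -8/19 + 1/(2*C) (V(U, C) = 1/(2*C) - 8/19 = -8/19 + 1/(2*C))
-125*V(n(-5), 8) - 79 = -125*(19 - 16*8)/(38*8) - 79 = -125*(19 - 128)/(38*8) - 79 = -125*(-109)/(38*8) - 79 = -125*(-109/304) - 79 = 13625/304 - 79 = -10391/304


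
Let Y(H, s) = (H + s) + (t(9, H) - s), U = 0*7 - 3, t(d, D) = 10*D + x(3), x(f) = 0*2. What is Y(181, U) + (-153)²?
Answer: 25400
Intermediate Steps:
x(f) = 0
t(d, D) = 10*D (t(d, D) = 10*D + 0 = 10*D)
U = -3 (U = 0 - 3 = -3)
Y(H, s) = 11*H (Y(H, s) = (H + s) + (10*H - s) = (H + s) + (-s + 10*H) = 11*H)
Y(181, U) + (-153)² = 11*181 + (-153)² = 1991 + 23409 = 25400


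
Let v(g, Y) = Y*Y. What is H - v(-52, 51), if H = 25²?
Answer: -1976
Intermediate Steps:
v(g, Y) = Y²
H = 625
H - v(-52, 51) = 625 - 1*51² = 625 - 1*2601 = 625 - 2601 = -1976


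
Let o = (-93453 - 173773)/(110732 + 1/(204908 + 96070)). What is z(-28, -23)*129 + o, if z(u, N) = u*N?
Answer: 2768667850392144/33327895897 ≈ 83074.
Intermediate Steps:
z(u, N) = N*u
o = -80429147028/33327895897 (o = -267226/(110732 + 1/300978) = -267226/33327895897/300978 = -267226*300978/33327895897 = -80429147028/33327895897 ≈ -2.4133)
z(-28, -23)*129 + o = -23*(-28)*129 - 80429147028/33327895897 = 644*129 - 80429147028/33327895897 = 83076 - 80429147028/33327895897 = 2768667850392144/33327895897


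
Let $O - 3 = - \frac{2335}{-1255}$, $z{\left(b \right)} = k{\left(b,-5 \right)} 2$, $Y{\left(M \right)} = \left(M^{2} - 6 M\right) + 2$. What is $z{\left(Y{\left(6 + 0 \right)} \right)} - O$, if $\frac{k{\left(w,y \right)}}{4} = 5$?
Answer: $\frac{8820}{251} \approx 35.139$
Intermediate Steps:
$k{\left(w,y \right)} = 20$ ($k{\left(w,y \right)} = 4 \cdot 5 = 20$)
$Y{\left(M \right)} = 2 + M^{2} - 6 M$
$z{\left(b \right)} = 40$ ($z{\left(b \right)} = 20 \cdot 2 = 40$)
$O = \frac{1220}{251}$ ($O = 3 - \frac{2335}{-1255} = 3 - - \frac{467}{251} = 3 + \frac{467}{251} = \frac{1220}{251} \approx 4.8606$)
$z{\left(Y{\left(6 + 0 \right)} \right)} - O = 40 - \frac{1220}{251} = \frac{8820}{251}$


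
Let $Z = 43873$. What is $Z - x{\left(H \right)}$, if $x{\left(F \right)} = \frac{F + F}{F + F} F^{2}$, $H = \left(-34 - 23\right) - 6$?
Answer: $39904$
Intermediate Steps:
$H = -63$ ($H = -57 - 6 = -63$)
$x{\left(F \right)} = F^{2}$ ($x{\left(F \right)} = \frac{2 F}{2 F} F^{2} = 2 F \frac{1}{2 F} F^{2} = 1 F^{2} = F^{2}$)
$Z - x{\left(H \right)} = 43873 - \left(-63\right)^{2} = 43873 - 3969 = 39904$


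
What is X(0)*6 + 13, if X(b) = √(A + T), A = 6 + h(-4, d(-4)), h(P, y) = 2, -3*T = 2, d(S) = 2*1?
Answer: 13 + 2*√66 ≈ 29.248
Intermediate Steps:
d(S) = 2
T = -⅔ (T = -⅓*2 = -⅔ ≈ -0.66667)
A = 8 (A = 6 + 2 = 8)
X(b) = √66/3 (X(b) = √(8 - ⅔) = √(22/3) = √66/3)
X(0)*6 + 13 = (√66/3)*6 + 13 = 2*√66 + 13 = 13 + 2*√66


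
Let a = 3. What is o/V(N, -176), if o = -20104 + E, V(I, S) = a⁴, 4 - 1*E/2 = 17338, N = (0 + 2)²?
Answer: -54772/81 ≈ -676.20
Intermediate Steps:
N = 4 (N = 2² = 4)
E = -34668 (E = 8 - 2*17338 = 8 - 34676 = -34668)
V(I, S) = 81 (V(I, S) = 3⁴ = 81)
o = -54772 (o = -20104 - 34668 = -54772)
o/V(N, -176) = -54772/81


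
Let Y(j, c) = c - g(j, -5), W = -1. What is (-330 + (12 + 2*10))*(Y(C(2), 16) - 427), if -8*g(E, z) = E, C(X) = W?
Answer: 490061/4 ≈ 1.2252e+5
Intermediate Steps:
C(X) = -1
g(E, z) = -E/8
Y(j, c) = c + j/8 (Y(j, c) = c - (-1)*j/8 = c + j/8)
(-330 + (12 + 2*10))*(Y(C(2), 16) - 427) = (-330 + (12 + 2*10))*((16 + (⅛)*(-1)) - 427) = (-330 + (12 + 20))*((16 - ⅛) - 427) = (-330 + 32)*(127/8 - 427) = -298*(-3289/8) = 490061/4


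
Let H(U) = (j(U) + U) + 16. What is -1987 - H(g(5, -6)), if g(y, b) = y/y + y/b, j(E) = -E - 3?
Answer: -2000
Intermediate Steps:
j(E) = -3 - E
g(y, b) = 1 + y/b
H(U) = 13 (H(U) = ((-3 - U) + U) + 16 = -3 + 16 = 13)
-1987 - H(g(5, -6)) = -1987 - 1*13 = -1987 - 13 = -2000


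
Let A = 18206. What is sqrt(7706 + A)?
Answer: 2*sqrt(6478) ≈ 160.97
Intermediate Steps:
sqrt(7706 + A) = sqrt(7706 + 18206) = sqrt(25912) = 2*sqrt(6478)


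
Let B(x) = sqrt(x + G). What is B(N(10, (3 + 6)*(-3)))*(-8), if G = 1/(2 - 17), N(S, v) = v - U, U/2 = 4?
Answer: -8*I*sqrt(7890)/15 ≈ -47.374*I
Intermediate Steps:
U = 8 (U = 2*4 = 8)
N(S, v) = -8 + v (N(S, v) = v - 1*8 = v - 8 = -8 + v)
G = -1/15 (G = 1/(-15) = -1/15 ≈ -0.066667)
B(x) = sqrt(-1/15 + x) (B(x) = sqrt(x - 1/15) = sqrt(-1/15 + x))
B(N(10, (3 + 6)*(-3)))*(-8) = (sqrt(-15 + 225*(-8 + (3 + 6)*(-3)))/15)*(-8) = (sqrt(-15 + 225*(-8 + 9*(-3)))/15)*(-8) = (sqrt(-15 + 225*(-8 - 27))/15)*(-8) = (sqrt(-15 + 225*(-35))/15)*(-8) = (sqrt(-15 - 7875)/15)*(-8) = (sqrt(-7890)/15)*(-8) = ((I*sqrt(7890))/15)*(-8) = (I*sqrt(7890)/15)*(-8) = -8*I*sqrt(7890)/15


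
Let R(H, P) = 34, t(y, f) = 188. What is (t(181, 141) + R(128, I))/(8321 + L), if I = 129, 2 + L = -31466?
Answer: -222/23147 ≈ -0.0095909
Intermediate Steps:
L = -31468 (L = -2 - 31466 = -31468)
(t(181, 141) + R(128, I))/(8321 + L) = (188 + 34)/(8321 - 31468) = 222/(-23147) = 222*(-1/23147) = -222/23147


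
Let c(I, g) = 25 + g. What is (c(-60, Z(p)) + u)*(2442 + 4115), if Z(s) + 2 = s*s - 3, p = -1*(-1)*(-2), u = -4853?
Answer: -31663753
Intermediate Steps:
p = -2 (p = 1*(-2) = -2)
Z(s) = -5 + s**2 (Z(s) = -2 + (s*s - 3) = -2 + (s**2 - 3) = -2 + (-3 + s**2) = -5 + s**2)
(c(-60, Z(p)) + u)*(2442 + 4115) = ((25 + (-5 + (-2)**2)) - 4853)*(2442 + 4115) = ((25 + (-5 + 4)) - 4853)*6557 = ((25 - 1) - 4853)*6557 = (24 - 4853)*6557 = -4829*6557 = -31663753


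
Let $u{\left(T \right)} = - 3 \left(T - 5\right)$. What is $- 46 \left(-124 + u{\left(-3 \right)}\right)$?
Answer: $4600$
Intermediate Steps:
$u{\left(T \right)} = 15 - 3 T$ ($u{\left(T \right)} = - 3 \left(T - 5\right) = - 3 \left(-5 + T\right) = 15 - 3 T$)
$- 46 \left(-124 + u{\left(-3 \right)}\right) = - 46 \left(-124 + \left(15 - -9\right)\right) = - 46 \left(-124 + \left(15 + 9\right)\right) = - 46 \left(-124 + 24\right) = \left(-46\right) \left(-100\right) = 4600$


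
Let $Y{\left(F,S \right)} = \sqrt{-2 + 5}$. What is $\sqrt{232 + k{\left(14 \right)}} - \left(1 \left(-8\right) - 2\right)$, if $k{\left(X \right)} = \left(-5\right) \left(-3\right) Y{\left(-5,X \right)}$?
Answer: $10 + \sqrt{232 + 15 \sqrt{3}} \approx 26.062$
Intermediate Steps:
$Y{\left(F,S \right)} = \sqrt{3}$
$k{\left(X \right)} = 15 \sqrt{3}$ ($k{\left(X \right)} = \left(-5\right) \left(-3\right) \sqrt{3} = 15 \sqrt{3}$)
$\sqrt{232 + k{\left(14 \right)}} - \left(1 \left(-8\right) - 2\right) = \sqrt{232 + 15 \sqrt{3}} - \left(1 \left(-8\right) - 2\right) = \sqrt{232 + 15 \sqrt{3}} - \left(-8 - 2\right) = \sqrt{232 + 15 \sqrt{3}} - -10 = \sqrt{232 + 15 \sqrt{3}} + 10 = 10 + \sqrt{232 + 15 \sqrt{3}}$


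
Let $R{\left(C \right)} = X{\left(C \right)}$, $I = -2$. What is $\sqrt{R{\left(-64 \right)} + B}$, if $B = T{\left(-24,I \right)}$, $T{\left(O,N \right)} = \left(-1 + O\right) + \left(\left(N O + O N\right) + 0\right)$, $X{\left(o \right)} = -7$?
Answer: $8$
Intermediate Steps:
$T{\left(O,N \right)} = -1 + O + 2 N O$ ($T{\left(O,N \right)} = \left(-1 + O\right) + \left(\left(N O + N O\right) + 0\right) = \left(-1 + O\right) + \left(2 N O + 0\right) = \left(-1 + O\right) + 2 N O = -1 + O + 2 N O$)
$B = 71$ ($B = -1 - 24 + 2 \left(-2\right) \left(-24\right) = -1 - 24 + 96 = 71$)
$R{\left(C \right)} = -7$
$\sqrt{R{\left(-64 \right)} + B} = \sqrt{-7 + 71} = \sqrt{64} = 8$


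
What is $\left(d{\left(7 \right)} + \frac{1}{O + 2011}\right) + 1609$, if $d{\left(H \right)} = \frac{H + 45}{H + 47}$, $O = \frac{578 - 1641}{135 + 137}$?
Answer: $\frac{23730995045}{14740083} \approx 1610.0$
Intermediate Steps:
$O = - \frac{1063}{272} \approx -3.9081$
$d{\left(H \right)} = \frac{45 + H}{47 + H}$
$\left(d{\left(7 \right)} + \frac{1}{O + 2011}\right) + 1609 = \left(\frac{45 + 7}{47 + 7} + \frac{1}{- \frac{1063}{272} + 2011}\right) + 1609 = \left(\frac{1}{54} \cdot 52 + \frac{1}{\frac{545929}{272}}\right) + 1609 = \left(\frac{1}{54} \cdot 52 + \frac{272}{545929}\right) + 1609 = \left(\frac{26}{27} + \frac{272}{545929}\right) + 1609 = \frac{14201498}{14740083} + 1609 = \frac{23730995045}{14740083}$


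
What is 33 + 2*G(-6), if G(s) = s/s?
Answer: 35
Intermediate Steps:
G(s) = 1
33 + 2*G(-6) = 33 + 2*1 = 33 + 2 = 35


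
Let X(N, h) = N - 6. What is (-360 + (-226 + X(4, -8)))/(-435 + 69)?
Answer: 98/61 ≈ 1.6066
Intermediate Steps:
X(N, h) = -6 + N
(-360 + (-226 + X(4, -8)))/(-435 + 69) = (-360 + (-226 + (-6 + 4)))/(-435 + 69) = (-360 + (-226 - 2))/(-366) = (-360 - 228)*(-1/366) = -588*(-1/366) = 98/61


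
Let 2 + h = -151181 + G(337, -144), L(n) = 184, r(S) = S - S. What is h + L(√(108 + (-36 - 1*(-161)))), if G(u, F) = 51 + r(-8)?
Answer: -150948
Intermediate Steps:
r(S) = 0
G(u, F) = 51 (G(u, F) = 51 + 0 = 51)
h = -151132 (h = -2 + (-151181 + 51) = -2 - 151130 = -151132)
h + L(√(108 + (-36 - 1*(-161)))) = -151132 + 184 = -150948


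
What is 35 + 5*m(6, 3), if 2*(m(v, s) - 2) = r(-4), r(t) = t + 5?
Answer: 95/2 ≈ 47.500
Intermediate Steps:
r(t) = 5 + t
m(v, s) = 5/2 (m(v, s) = 2 + (5 - 4)/2 = 2 + (½)*1 = 2 + ½ = 5/2)
35 + 5*m(6, 3) = 35 + 5*(5/2) = 35 + 25/2 = 95/2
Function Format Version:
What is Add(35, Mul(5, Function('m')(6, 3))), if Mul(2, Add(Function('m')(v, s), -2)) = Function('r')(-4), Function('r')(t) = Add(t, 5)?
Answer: Rational(95, 2) ≈ 47.500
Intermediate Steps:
Function('r')(t) = Add(5, t)
Function('m')(v, s) = Rational(5, 2) (Function('m')(v, s) = Add(2, Mul(Rational(1, 2), Add(5, -4))) = Add(2, Mul(Rational(1, 2), 1)) = Add(2, Rational(1, 2)) = Rational(5, 2))
Add(35, Mul(5, Function('m')(6, 3))) = Add(35, Mul(5, Rational(5, 2))) = Add(35, Rational(25, 2)) = Rational(95, 2)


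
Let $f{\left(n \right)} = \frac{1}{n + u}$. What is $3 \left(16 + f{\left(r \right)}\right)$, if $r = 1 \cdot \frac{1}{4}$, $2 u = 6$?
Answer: $\frac{636}{13} \approx 48.923$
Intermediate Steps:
$u = 3$ ($u = \frac{1}{2} \cdot 6 = 3$)
$r = \frac{1}{4}$ ($r = 1 \cdot \frac{1}{4} = \frac{1}{4} \approx 0.25$)
$f{\left(n \right)} = \frac{1}{3 + n}$ ($f{\left(n \right)} = \frac{1}{n + 3} = \frac{1}{3 + n}$)
$3 \left(16 + f{\left(r \right)}\right) = 3 \left(16 + \frac{1}{3 + \frac{1}{4}}\right) = 3 \left(16 + \frac{1}{\frac{13}{4}}\right) = 3 \left(16 + \frac{4}{13}\right) = 3 \cdot \frac{212}{13} = \frac{636}{13}$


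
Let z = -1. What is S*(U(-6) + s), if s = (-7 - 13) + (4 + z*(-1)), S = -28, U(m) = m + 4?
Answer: 476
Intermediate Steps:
U(m) = 4 + m
s = -15 (s = (-7 - 13) + (4 - 1*(-1)) = -20 + (4 + 1) = -20 + 5 = -15)
S*(U(-6) + s) = -28*((4 - 6) - 15) = -28*(-2 - 15) = -28*(-17) = 476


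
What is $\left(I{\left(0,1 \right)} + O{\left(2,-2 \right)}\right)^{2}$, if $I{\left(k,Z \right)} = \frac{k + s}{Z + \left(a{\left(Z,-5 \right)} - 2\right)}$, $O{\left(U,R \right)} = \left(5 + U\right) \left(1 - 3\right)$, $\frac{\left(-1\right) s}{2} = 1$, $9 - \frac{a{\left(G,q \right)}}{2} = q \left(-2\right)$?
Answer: $\frac{1600}{9} \approx 177.78$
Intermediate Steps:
$a{\left(G,q \right)} = 18 + 4 q$ ($a{\left(G,q \right)} = 18 - 2 q \left(-2\right) = 18 - 2 \left(- 2 q\right) = 18 + 4 q$)
$s = -2$ ($s = \left(-2\right) 1 = -2$)
$O{\left(U,R \right)} = -10 - 2 U$ ($O{\left(U,R \right)} = \left(5 + U\right) \left(-2\right) = -10 - 2 U$)
$I{\left(k,Z \right)} = \frac{-2 + k}{-4 + Z}$ ($I{\left(k,Z \right)} = \frac{k - 2}{Z + \left(\left(18 + 4 \left(-5\right)\right) - 2\right)} = \frac{-2 + k}{Z + \left(\left(18 - 20\right) - 2\right)} = \frac{-2 + k}{Z - 4} = \frac{-2 + k}{-4 + Z}$)
$\left(I{\left(0,1 \right)} + O{\left(2,-2 \right)}\right)^{2} = \left(\frac{-2 + 0}{-4 + 1} - 14\right)^{2} = \left(\frac{1}{-3} \left(-2\right) - 14\right)^{2} = \left(\left(- \frac{1}{3}\right) \left(-2\right) - 14\right)^{2} = \left(\frac{2}{3} - 14\right)^{2} = \left(- \frac{40}{3}\right)^{2} = \frac{1600}{9}$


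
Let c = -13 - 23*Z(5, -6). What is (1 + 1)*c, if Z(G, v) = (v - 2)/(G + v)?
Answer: -394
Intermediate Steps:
Z(G, v) = (-2 + v)/(G + v)
c = -197 (c = -13 - 23*(-2 - 6)/(5 - 6) = -13 - 23*(-8)/(-1) = -13 - (-23)*(-8) = -13 - 23*8 = -13 - 184 = -197)
(1 + 1)*c = (1 + 1)*(-197) = 2*(-197) = -394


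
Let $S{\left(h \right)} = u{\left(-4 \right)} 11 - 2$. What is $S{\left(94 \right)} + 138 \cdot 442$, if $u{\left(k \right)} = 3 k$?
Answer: $60862$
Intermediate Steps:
$S{\left(h \right)} = -134$ ($S{\left(h \right)} = 3 \left(-4\right) 11 - 2 = \left(-12\right) 11 - 2 = -132 - 2 = -134$)
$S{\left(94 \right)} + 138 \cdot 442 = -134 + 138 \cdot 442 = -134 + 60996 = 60862$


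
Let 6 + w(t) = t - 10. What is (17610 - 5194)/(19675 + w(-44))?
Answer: 12416/19615 ≈ 0.63299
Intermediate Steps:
w(t) = -16 + t (w(t) = -6 + (t - 10) = -6 + (-10 + t) = -16 + t)
(17610 - 5194)/(19675 + w(-44)) = (17610 - 5194)/(19675 + (-16 - 44)) = 12416/(19675 - 60) = 12416/19615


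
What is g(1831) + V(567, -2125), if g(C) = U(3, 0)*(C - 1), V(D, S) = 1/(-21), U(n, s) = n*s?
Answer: -1/21 ≈ -0.047619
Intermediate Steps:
V(D, S) = -1/21
g(C) = 0 (g(C) = (3*0)*(C - 1) = 0*(-1 + C) = 0)
g(1831) + V(567, -2125) = 0 - 1/21 = -1/21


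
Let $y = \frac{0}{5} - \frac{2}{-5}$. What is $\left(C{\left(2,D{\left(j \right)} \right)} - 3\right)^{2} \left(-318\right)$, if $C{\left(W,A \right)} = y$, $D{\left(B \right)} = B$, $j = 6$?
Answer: $- \frac{53742}{25} \approx -2149.7$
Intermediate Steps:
$y = \frac{2}{5}$ ($y = 0 \cdot \frac{1}{5} - - \frac{2}{5} = 0 + \frac{2}{5} = \frac{2}{5} \approx 0.4$)
$C{\left(W,A \right)} = \frac{2}{5}$
$\left(C{\left(2,D{\left(j \right)} \right)} - 3\right)^{2} \left(-318\right) = \left(\frac{2}{5} - 3\right)^{2} \left(-318\right) = \left(- \frac{13}{5}\right)^{2} \left(-318\right) = \frac{169}{25} \left(-318\right) = - \frac{53742}{25}$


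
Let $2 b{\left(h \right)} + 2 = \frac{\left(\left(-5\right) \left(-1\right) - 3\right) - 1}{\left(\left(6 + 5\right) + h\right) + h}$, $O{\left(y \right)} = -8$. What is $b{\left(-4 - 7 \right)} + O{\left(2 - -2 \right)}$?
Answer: $- \frac{199}{22} \approx -9.0455$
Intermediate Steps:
$b{\left(h \right)} = -1 + \frac{1}{2 \left(11 + 2 h\right)}$ ($b{\left(h \right)} = -1 + \frac{\left(\left(\left(-5\right) \left(-1\right) - 3\right) - 1\right) \frac{1}{\left(\left(6 + 5\right) + h\right) + h}}{2} = -1 + \frac{\left(\left(5 - 3\right) - 1\right) \frac{1}{\left(11 + h\right) + h}}{2} = -1 + \frac{\left(2 - 1\right) \frac{1}{11 + 2 h}}{2} = -1 + \frac{1 \frac{1}{11 + 2 h}}{2} = -1 + \frac{1}{2 \left(11 + 2 h\right)}$)
$b{\left(-4 - 7 \right)} + O{\left(2 - -2 \right)} = \frac{-21 - 4 \left(-4 - 7\right)}{2 \left(11 + 2 \left(-4 - 7\right)\right)} - 8 = \frac{-21 - -44}{2 \left(11 + 2 \left(-11\right)\right)} - 8 = \frac{-21 + 44}{2 \left(11 - 22\right)} - 8 = \frac{1}{2} \frac{1}{-11} \cdot 23 - 8 = \frac{1}{2} \left(- \frac{1}{11}\right) 23 - 8 = - \frac{23}{22} - 8 = - \frac{199}{22}$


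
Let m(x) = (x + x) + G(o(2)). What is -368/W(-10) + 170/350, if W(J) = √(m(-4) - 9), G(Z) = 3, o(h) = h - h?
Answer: 17/35 + 184*I*√14/7 ≈ 0.48571 + 98.352*I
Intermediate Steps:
o(h) = 0
m(x) = 3 + 2*x (m(x) = (x + x) + 3 = 2*x + 3 = 3 + 2*x)
W(J) = I*√14 (W(J) = √((3 + 2*(-4)) - 9) = √((3 - 8) - 9) = √(-5 - 9) = √(-14) = I*√14)
-368/W(-10) + 170/350 = -368*(-I*√14/14) + 170/350 = -(-184)*I*√14/7 + 170*(1/350) = 184*I*√14/7 + 17/35 = 17/35 + 184*I*√14/7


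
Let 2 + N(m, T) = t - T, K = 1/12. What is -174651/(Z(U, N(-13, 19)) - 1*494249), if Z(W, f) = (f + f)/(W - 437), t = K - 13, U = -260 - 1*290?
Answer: 1034283222/2926942171 ≈ 0.35337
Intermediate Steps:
K = 1/12 ≈ 0.083333
U = -550 (U = -260 - 290 = -550)
t = -155/12 (t = 1/12 - 13 = -155/12 ≈ -12.917)
N(m, T) = -179/12 - T (N(m, T) = -2 + (-155/12 - T) = -179/12 - T)
Z(W, f) = 2*f/(-437 + W) (Z(W, f) = (2*f)/(-437 + W) = 2*f/(-437 + W))
-174651/(Z(U, N(-13, 19)) - 1*494249) = -174651/(2*(-179/12 - 1*19)/(-437 - 550) - 1*494249) = -174651/(2*(-179/12 - 19)/(-987) - 494249) = -174651/(2*(-407/12)*(-1/987) - 494249) = -174651/(407/5922 - 494249) = -174651/(-2926942171/5922) = -174651*(-5922/2926942171) = 1034283222/2926942171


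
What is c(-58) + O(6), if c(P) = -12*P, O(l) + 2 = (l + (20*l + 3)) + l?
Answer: 829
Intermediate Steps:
O(l) = 1 + 22*l (O(l) = -2 + ((l + (20*l + 3)) + l) = -2 + ((l + (3 + 20*l)) + l) = -2 + ((3 + 21*l) + l) = -2 + (3 + 22*l) = 1 + 22*l)
c(-58) + O(6) = -12*(-58) + (1 + 22*6) = 696 + (1 + 132) = 696 + 133 = 829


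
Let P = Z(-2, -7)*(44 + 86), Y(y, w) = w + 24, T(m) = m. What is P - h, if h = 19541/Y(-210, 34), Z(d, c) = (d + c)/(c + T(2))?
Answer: -5969/58 ≈ -102.91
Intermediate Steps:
Y(y, w) = 24 + w
Z(d, c) = (c + d)/(2 + c) (Z(d, c) = (d + c)/(c + 2) = (c + d)/(2 + c))
P = 234 (P = ((-7 - 2)/(2 - 7))*(44 + 86) = (-9/(-5))*130 = -⅕*(-9)*130 = (9/5)*130 = 234)
h = 19541/58 (h = 19541/(24 + 34) = 19541/58 ≈ 336.91)
P - h = 234 - 1*19541/58 = 234 - 19541/58 = -5969/58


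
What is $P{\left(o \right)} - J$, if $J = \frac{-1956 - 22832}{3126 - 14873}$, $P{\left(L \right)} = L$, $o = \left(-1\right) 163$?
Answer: $- \frac{1939549}{11747} \approx -165.11$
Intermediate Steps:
$o = -163$
$J = \frac{24788}{11747}$ ($J = - \frac{24788}{-11747} = \left(-24788\right) \left(- \frac{1}{11747}\right) = \frac{24788}{11747} \approx 2.1102$)
$P{\left(o \right)} - J = -163 - \frac{24788}{11747} = - \frac{1939549}{11747}$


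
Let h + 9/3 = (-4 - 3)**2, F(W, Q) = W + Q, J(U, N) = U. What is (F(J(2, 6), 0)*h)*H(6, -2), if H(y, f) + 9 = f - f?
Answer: -828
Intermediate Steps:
H(y, f) = -9 (H(y, f) = -9 + (f - f) = -9 + 0 = -9)
F(W, Q) = Q + W
h = 46 (h = -3 + (-4 - 3)**2 = -3 + (-7)**2 = -3 + 49 = 46)
(F(J(2, 6), 0)*h)*H(6, -2) = ((0 + 2)*46)*(-9) = (2*46)*(-9) = 92*(-9) = -828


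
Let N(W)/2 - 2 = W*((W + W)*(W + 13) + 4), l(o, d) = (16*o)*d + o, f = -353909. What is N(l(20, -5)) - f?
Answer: -15647093927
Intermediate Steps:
l(o, d) = o + 16*d*o (l(o, d) = 16*d*o + o = o + 16*d*o)
N(W) = 4 + 2*W*(4 + 2*W*(13 + W)) (N(W) = 4 + 2*(W*((W + W)*(W + 13) + 4)) = 4 + 2*(W*((2*W)*(13 + W) + 4)) = 4 + 2*(W*(2*W*(13 + W) + 4)) = 4 + 2*(W*(4 + 2*W*(13 + W))) = 4 + 2*W*(4 + 2*W*(13 + W)))
N(l(20, -5)) - f = (4 + 4*(20*(1 + 16*(-5)))³ + 8*(20*(1 + 16*(-5))) + 52*(20*(1 + 16*(-5)))²) - 1*(-353909) = (4 + 4*(20*(1 - 80))³ + 8*(20*(1 - 80)) + 52*(20*(1 - 80))²) + 353909 = (4 + 4*(20*(-79))³ + 8*(20*(-79)) + 52*(20*(-79))²) + 353909 = (4 + 4*(-1580)³ + 8*(-1580) + 52*(-1580)²) + 353909 = (4 + 4*(-3944312000) - 12640 + 52*2496400) + 353909 = (4 - 15777248000 - 12640 + 129812800) + 353909 = -15647447836 + 353909 = -15647093927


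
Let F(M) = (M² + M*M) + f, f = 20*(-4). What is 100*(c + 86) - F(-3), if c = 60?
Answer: 14662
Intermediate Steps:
f = -80
F(M) = -80 + 2*M² (F(M) = (M² + M*M) - 80 = (M² + M²) - 80 = 2*M² - 80 = -80 + 2*M²)
100*(c + 86) - F(-3) = 100*(60 + 86) - (-80 + 2*(-3)²) = 100*146 - (-80 + 2*9) = 14600 - (-80 + 18) = 14600 - 1*(-62) = 14600 + 62 = 14662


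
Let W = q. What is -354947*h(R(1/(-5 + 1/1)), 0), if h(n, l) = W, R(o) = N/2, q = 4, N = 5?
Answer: -1419788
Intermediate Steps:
W = 4
R(o) = 5/2
h(n, l) = 4
-354947*h(R(1/(-5 + 1/1)), 0) = -354947*4 = -1419788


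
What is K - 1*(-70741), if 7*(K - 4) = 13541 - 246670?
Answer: 262086/7 ≈ 37441.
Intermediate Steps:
K = -233101/7 (K = 4 + (13541 - 246670)/7 = 4 + (⅐)*(-233129) = 4 - 233129/7 = -233101/7 ≈ -33300.)
K - 1*(-70741) = -233101/7 - 1*(-70741) = -233101/7 + 70741 = 262086/7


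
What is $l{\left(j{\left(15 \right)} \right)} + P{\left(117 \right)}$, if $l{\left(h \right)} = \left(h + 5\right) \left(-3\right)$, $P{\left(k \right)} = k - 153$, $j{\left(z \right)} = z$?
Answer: $-96$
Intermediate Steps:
$P{\left(k \right)} = -153 + k$
$l{\left(h \right)} = -15 - 3 h$ ($l{\left(h \right)} = \left(5 + h\right) \left(-3\right) = -15 - 3 h$)
$l{\left(j{\left(15 \right)} \right)} + P{\left(117 \right)} = \left(-15 - 45\right) + \left(-153 + 117\right) = \left(-15 - 45\right) - 36 = -60 - 36 = -96$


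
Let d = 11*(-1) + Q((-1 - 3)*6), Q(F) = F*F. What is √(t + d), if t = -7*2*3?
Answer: √523 ≈ 22.869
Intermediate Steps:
Q(F) = F²
t = -42 (t = -14*3 = -42)
d = 565 (d = 11*(-1) + ((-1 - 3)*6)² = -11 + (-4*6)² = -11 + (-24)² = -11 + 576 = 565)
√(t + d) = √(-42 + 565) = √523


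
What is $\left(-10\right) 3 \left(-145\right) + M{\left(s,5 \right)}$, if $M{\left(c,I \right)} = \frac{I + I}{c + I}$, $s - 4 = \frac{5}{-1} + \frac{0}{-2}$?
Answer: $\frac{8705}{2} \approx 4352.5$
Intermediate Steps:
$s = -1$ ($s = 4 + \left(\frac{5}{-1} + \frac{0}{-2}\right) = 4 + \left(5 \left(-1\right) + 0 \left(- \frac{1}{2}\right)\right) = 4 + \left(-5 + 0\right) = 4 - 5 = -1$)
$M{\left(c,I \right)} = \frac{2 I}{I + c}$
$\left(-10\right) 3 \left(-145\right) + M{\left(s,5 \right)} = \left(-10\right) 3 \left(-145\right) + 2 \cdot 5 \frac{1}{5 - 1} = \left(-30\right) \left(-145\right) + 2 \cdot 5 \cdot \frac{1}{4} = 4350 + 2 \cdot 5 \cdot \frac{1}{4} = 4350 + \frac{5}{2} = \frac{8705}{2}$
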